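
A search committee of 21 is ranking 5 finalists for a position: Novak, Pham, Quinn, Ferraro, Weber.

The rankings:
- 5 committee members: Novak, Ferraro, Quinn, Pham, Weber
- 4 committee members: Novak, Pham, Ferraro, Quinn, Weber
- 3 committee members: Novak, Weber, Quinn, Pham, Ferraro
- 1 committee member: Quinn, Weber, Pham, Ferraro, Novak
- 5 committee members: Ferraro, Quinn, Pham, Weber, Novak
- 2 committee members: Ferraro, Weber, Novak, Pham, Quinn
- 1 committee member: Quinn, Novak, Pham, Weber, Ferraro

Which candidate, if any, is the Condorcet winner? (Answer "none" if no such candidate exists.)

Check each pair by majority over 21 ballots:
Novak vs Pham: Novak wins 15–6.
Novak–Quinn: Novak 14–7.
Novak–Ferraro: Novak 13–8.
Novak vs Weber: Novak, 13–8.
Pham vs Quinn: Quinn, 15–6.
Pham vs Ferraro: Ferraro wins 12–9.
Pham–Weber: Pham 15–6.
Quinn–Ferraro: Ferraro 16–5.
Quinn vs Weber: Quinn wins 16–5.
Ferraro vs Weber: Ferraro wins 16–5.
Novak beats each of Pham, Quinn, Ferraro, Weber — Novak is the Condorcet winner.

Novak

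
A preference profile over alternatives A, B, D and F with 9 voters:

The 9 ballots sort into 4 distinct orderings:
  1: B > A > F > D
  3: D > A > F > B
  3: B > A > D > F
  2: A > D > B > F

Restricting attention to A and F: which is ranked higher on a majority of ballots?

Ballots ranking A above F: 1 + 3 + 3 + 2 = 9.
Ballots ranking F above A: 9 − 9 = 0.
A wins the head-to-head 9–0.

A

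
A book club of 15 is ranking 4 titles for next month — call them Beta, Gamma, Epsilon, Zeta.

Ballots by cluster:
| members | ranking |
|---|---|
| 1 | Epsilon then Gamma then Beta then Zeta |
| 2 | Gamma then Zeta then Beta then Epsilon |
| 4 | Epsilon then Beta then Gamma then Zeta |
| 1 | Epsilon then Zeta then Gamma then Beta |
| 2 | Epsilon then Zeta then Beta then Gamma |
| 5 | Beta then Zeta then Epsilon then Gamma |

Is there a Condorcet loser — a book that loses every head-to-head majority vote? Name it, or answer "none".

Pairwise majorities:
Beta vs Gamma: Beta wins 11–4.
Beta vs Epsilon: Beta preferred on 2+5 = 7 ballots; Epsilon wins 8–7.
Beta vs Zeta: Beta is ranked higher on 1+4+5 = 10 ballots, Zeta on 5. Beta wins 10–5.
Gamma vs Epsilon: Gamma is ranked higher on 2 ballots, Epsilon on 13. Epsilon wins 13–2.
Gamma vs Zeta: Zeta, 8–7.
Epsilon vs Zeta: 8 to 7, Epsilon.
Only Gamma has no wins; Gamma is the Condorcet loser.

Gamma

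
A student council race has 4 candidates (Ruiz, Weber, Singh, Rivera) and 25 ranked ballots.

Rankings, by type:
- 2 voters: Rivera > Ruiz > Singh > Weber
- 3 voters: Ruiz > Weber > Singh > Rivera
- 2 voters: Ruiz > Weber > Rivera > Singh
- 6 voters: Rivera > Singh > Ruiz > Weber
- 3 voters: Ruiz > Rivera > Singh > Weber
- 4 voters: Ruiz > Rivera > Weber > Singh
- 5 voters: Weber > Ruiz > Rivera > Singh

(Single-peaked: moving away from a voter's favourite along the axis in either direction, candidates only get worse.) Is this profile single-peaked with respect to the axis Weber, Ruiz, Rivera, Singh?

Axis positions: Weber=1, Ruiz=2, Rivera=3, Singh=4.
Type 1 (peak Rivera at position 3): ranking walks positions 3-2-4-1, expanding outward from the peak — single-peaked.
Type 2: ranking walks positions 2-1-4-3; Singh is ranked above Rivera even though Rivera lies between Singh and the peak Ruiz on the axis — preferences dip and rise again. Not single-peaked.
Type 3 (peak Ruiz at position 2): ranking walks positions 2-1-3-4, expanding outward from the peak — single-peaked.
Type 4 (peak Rivera at position 3): ranking walks positions 3-4-2-1, expanding outward from the peak — single-peaked.
Type 5 (peak Ruiz at position 2): ranking walks positions 2-3-4-1, expanding outward from the peak — single-peaked.
Type 6 (peak Ruiz at position 2): ranking walks positions 2-3-1-4, expanding outward from the peak — single-peaked.
Type 7 (peak Weber at position 1): ranking walks positions 1-2-3-4, expanding outward from the peak — single-peaked.
Type 2 violates single-peakedness, so the profile is not single-peaked on this axis.

no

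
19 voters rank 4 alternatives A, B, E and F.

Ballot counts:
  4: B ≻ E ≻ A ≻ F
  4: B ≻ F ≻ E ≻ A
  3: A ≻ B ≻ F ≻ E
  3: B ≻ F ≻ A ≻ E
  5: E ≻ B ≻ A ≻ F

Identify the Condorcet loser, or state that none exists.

Pairwise majorities:
A–B: B 16–3.
A vs E: A is ranked higher on 3+3 = 6 ballots, E on 13. E wins 13–6.
A vs F: A wins 12–7.
B vs E: B is ranked higher on 4+4+3+3 = 14 ballots, E on 5. B wins 14–5.
B vs F: 19 to 0, B.
E–F: F 10–9.
No alternative is winless: A beats F; B beats A; E beats A; F beats E. There is no Condorcet loser.

none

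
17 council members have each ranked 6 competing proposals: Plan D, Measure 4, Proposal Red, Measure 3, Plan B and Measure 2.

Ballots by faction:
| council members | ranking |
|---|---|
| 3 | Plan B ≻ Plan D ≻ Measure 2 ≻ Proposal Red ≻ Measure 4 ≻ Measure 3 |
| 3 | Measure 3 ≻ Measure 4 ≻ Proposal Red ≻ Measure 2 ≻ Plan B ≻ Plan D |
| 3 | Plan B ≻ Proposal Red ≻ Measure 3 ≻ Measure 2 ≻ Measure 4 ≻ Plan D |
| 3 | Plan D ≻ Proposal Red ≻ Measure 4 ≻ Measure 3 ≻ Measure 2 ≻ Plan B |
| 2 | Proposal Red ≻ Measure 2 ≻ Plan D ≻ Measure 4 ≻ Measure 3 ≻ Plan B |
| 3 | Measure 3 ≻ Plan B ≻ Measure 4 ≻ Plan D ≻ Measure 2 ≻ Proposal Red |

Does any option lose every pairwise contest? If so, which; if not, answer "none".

Head-to-head results (17 council members):
Plan D vs Measure 4: Measure 4, 9–8.
Plan D vs Proposal Red: 9 to 8, Plan D.
Plan D vs Measure 3: Plan D preferred on 3+3+2 = 8 ballots; Measure 3 wins 9–8.
Plan D vs Plan B: Plan D preferred on 3+2 = 5 ballots; Plan B wins 12–5.
Plan D vs Measure 2: Plan D is ranked higher on 3+3+3 = 9 ballots, Measure 2 on 8. Plan D wins 9–8.
Measure 4 vs Proposal Red: 6 to 11, Proposal Red.
Measure 4 vs Measure 3: 8 to 9, Measure 3.
Measure 4 vs Plan B: Plan B wins 9–8.
Measure 4 vs Measure 2: 9 to 8, Measure 4.
Proposal Red vs Measure 3: 11 to 6, Proposal Red.
Proposal Red–Plan B: Plan B 9–8.
Proposal Red vs Measure 2: Proposal Red wins 11–6.
Measure 3 vs Plan B: 3+3+2+3 = 11 for Measure 3, 6 for Plan B — Measure 3 by 11–6.
Measure 3 vs Measure 2: Measure 3 wins 12–5.
Plan B vs Measure 2: Plan B wins 9–8.
Measure 2 loses to every other option — it is the Condorcet loser.

Measure 2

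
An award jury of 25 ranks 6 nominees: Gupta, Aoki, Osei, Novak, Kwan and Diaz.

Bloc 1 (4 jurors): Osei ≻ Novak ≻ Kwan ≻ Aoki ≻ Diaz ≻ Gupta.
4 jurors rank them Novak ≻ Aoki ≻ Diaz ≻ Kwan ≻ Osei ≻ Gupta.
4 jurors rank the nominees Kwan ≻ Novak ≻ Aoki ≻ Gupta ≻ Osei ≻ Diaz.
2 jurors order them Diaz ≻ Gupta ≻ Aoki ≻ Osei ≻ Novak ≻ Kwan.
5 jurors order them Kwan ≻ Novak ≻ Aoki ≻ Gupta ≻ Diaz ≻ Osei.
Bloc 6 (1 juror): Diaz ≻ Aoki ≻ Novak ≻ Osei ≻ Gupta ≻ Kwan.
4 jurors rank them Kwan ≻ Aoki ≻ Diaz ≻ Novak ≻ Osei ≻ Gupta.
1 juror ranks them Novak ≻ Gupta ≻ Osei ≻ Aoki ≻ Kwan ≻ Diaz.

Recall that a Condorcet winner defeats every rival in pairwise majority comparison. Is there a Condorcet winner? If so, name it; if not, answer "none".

Kwan

Head-to-head results (25 jurors):
Gupta–Aoki: Aoki 22–3.
Gupta vs Osei: Osei, 13–12.
Gupta vs Novak: Gupta preferred on 2 ballots; Novak wins 23–2.
Gupta vs Kwan: Gupta is ranked higher on 2+1+1 = 4 ballots, Kwan on 21. Kwan wins 21–4.
Gupta–Diaz: Diaz 15–10.
Aoki vs Osei: Aoki, 20–5.
Aoki vs Novak: Aoki is ranked higher on 2+1+4 = 7 ballots, Novak on 18. Novak wins 18–7.
Aoki–Kwan: Kwan 17–8.
Aoki vs Diaz: Aoki preferred on 4+4+4+5+4+1 = 22 ballots; Aoki wins 22–3.
Osei vs Novak: Novak, 19–6.
Osei vs Kwan: Osei is ranked higher on 4+2+1+1 = 8 ballots, Kwan on 17. Kwan wins 17–8.
Osei vs Diaz: 9 to 16, Diaz.
Novak vs Kwan: 4+4+2+1+1 = 12 for Novak, 13 for Kwan — Kwan by 13–12.
Novak vs Diaz: Novak preferred on 4+4+4+5+1 = 18 ballots; Novak wins 18–7.
Kwan vs Diaz: Kwan wins 18–7.
Only Kwan has no losses; Kwan is the Condorcet winner.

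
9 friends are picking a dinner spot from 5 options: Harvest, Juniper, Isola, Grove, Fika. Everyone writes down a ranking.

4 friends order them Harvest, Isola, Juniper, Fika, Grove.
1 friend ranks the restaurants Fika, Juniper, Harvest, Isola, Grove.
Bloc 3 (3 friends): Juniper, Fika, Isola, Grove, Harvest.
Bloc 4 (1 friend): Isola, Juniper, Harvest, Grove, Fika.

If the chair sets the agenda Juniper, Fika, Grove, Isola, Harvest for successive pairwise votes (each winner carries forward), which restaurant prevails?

Harvest

Round 1: Juniper vs Fika — 8–1, Juniper advances.
Round 2: Juniper vs Grove — 9–0, Juniper advances.
Round 3: Juniper vs Isola — 4–5, Isola advances.
Round 4: Isola vs Harvest — 4–5, Harvest advances.
The agenda winner is Harvest.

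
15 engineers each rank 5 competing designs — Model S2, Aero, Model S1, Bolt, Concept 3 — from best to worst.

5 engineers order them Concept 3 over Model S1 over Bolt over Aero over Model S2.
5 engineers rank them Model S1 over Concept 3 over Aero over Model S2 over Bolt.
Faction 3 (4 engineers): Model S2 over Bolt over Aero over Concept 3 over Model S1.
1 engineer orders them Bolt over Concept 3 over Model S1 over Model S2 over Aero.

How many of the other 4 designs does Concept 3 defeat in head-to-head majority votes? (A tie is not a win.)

Concept 3 against each rival (15 engineers):
Concept 3 vs Model S2: Concept 3 is ranked higher on 5+5+1 = 11 ballots, Model S2 on 4. Concept 3 wins 11–4.
Concept 3–Aero: Concept 3 11–4.
Concept 3 vs Model S1: 10 to 5, Concept 3.
Concept 3 vs Bolt: 10 to 5, Concept 3.
Concept 3 beats Model S2, Aero, Model S1, Bolt — 4 pairwise wins.

4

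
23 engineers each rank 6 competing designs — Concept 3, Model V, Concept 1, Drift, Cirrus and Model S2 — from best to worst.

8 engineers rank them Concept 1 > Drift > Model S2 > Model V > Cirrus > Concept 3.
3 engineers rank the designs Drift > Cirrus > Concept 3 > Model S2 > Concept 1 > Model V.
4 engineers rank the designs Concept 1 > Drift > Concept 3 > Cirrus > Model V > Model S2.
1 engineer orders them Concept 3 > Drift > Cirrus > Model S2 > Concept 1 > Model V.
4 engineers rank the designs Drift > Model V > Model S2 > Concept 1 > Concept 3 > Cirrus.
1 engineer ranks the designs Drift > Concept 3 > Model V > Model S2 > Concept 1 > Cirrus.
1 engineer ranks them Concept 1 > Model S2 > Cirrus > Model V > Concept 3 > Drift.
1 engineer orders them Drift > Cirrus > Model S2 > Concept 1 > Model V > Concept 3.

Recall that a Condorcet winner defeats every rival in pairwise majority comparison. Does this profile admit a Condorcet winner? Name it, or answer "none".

Head-to-head results (23 engineers):
Concept 3 vs Model V: 3+4+1+1 = 9 for Concept 3, 14 for Model V — Model V by 14–9.
Concept 3 vs Concept 1: 5 to 18, Concept 1.
Concept 3 vs Drift: Concept 3 preferred on 1+1 = 2 ballots; Drift wins 21–2.
Concept 3 vs Cirrus: 10 to 13, Cirrus.
Concept 3 vs Model S2: 9 to 14, Model S2.
Model V vs Concept 1: 5 to 18, Concept 1.
Model V vs Drift: Model V is ranked higher on 1 ballot, Drift on 22. Drift wins 22–1.
Model V vs Cirrus: Model V preferred on 8+4+1 = 13 ballots; Model V wins 13–10.
Model V vs Model S2: Model V preferred on 4+4+1 = 9 ballots; Model S2 wins 14–9.
Concept 1 vs Drift: 13 to 10, Concept 1.
Concept 1 vs Cirrus: Concept 1 preferred on 8+4+4+1+1 = 18 ballots; Concept 1 wins 18–5.
Concept 1 vs Model S2: Concept 1 preferred on 8+4+1 = 13 ballots; Concept 1 wins 13–10.
Drift vs Cirrus: 22 for Drift, 1 for Cirrus — Drift by 22–1.
Drift vs Model S2: Drift preferred on 22 ballots; Drift wins 22–1.
Cirrus vs Model S2: Cirrus is ranked higher on 3+4+1+1 = 9 ballots, Model S2 on 14. Model S2 wins 14–9.
Concept 1 wins every pairwise contest, so Concept 1 is the Condorcet winner.

Concept 1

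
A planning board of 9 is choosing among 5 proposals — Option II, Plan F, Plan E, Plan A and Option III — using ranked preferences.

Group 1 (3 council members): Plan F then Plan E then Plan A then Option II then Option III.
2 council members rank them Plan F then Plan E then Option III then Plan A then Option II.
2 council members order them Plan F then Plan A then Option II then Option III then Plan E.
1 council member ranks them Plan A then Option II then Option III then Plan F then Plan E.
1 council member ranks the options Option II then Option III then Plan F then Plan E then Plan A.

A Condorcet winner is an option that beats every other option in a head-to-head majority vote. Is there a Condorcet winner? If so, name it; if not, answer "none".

Check each pair by majority over 9 ballots:
Option II vs Plan F: 2 to 7, Plan F.
Option II vs Plan E: Option II preferred on 2+1+1 = 4 ballots; Plan E wins 5–4.
Option II vs Plan A: 1 to 8, Plan A.
Option II vs Option III: Option II is ranked higher on 3+2+1+1 = 7 ballots, Option III on 2. Option II wins 7–2.
Plan F vs Plan E: 3+2+2+1+1 = 9 for Plan F, 0 for Plan E — Plan F by 9–0.
Plan F vs Plan A: Plan F is ranked higher on 3+2+2+1 = 8 ballots, Plan A on 1. Plan F wins 8–1.
Plan F vs Option III: 7 to 2, Plan F.
Plan E vs Plan A: 3+2+1 = 6 for Plan E, 3 for Plan A — Plan E by 6–3.
Plan E vs Option III: 5 to 4, Plan E.
Plan A vs Option III: Plan A preferred on 3+2+1 = 6 ballots; Plan A wins 6–3.
Plan F beats each of Option II, Plan E, Plan A, Option III — Plan F is the Condorcet winner.

Plan F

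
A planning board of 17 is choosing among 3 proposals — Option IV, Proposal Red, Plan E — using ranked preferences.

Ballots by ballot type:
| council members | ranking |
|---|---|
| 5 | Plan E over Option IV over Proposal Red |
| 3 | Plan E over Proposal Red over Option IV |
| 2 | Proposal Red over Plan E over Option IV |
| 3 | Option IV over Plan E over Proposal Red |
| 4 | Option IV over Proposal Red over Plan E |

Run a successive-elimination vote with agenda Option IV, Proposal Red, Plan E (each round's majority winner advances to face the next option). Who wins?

Plan E

Round 1: Option IV vs Proposal Red — 12–5, Option IV advances.
Round 2: Option IV vs Plan E — 7–10, Plan E advances.
Plan E survives the agenda.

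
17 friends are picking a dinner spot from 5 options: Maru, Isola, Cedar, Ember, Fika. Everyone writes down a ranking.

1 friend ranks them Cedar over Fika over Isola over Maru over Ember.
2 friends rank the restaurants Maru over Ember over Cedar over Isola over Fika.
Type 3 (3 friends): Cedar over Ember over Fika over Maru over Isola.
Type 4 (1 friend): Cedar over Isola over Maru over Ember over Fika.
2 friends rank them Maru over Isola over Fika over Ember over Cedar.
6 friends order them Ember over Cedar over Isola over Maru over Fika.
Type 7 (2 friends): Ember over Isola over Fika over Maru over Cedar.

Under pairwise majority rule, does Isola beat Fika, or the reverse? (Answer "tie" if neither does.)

Isola

Ballots ranking Isola above Fika: 2 + 1 + 2 + 6 + 2 = 13.
Ballots ranking Fika above Isola: 17 − 13 = 4.
Isola wins the head-to-head 13–4.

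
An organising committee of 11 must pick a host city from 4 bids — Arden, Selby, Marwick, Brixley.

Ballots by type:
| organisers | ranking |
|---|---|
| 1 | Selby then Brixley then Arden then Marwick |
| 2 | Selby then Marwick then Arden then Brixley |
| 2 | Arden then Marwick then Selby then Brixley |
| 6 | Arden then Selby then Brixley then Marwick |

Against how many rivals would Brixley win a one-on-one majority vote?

Brixley against each rival (11 organisers):
Brixley vs Arden: Arden, 10–1.
Brixley vs Selby: 0 to 11, Selby.
Brixley vs Marwick: 1+6 = 7 for Brixley, 4 for Marwick — Brixley by 7–4.
Brixley beats Marwick; loses to Arden, Selby — 1 pairwise win.

1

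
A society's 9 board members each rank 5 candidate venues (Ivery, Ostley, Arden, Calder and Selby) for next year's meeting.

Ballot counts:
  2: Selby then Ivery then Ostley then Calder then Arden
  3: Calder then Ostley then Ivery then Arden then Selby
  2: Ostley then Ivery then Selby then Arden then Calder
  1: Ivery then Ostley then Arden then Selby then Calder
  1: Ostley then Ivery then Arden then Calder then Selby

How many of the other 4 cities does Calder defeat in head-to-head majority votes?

Calder against each rival (9 organisers):
Calder vs Ivery: 3 for Calder, 6 for Ivery — Ivery by 6–3.
Calder vs Ostley: Calder preferred on 3 ballots; Ostley wins 6–3.
Calder vs Arden: 2+3 = 5 for Calder, 4 for Arden — Calder by 5–4.
Calder vs Selby: Selby, 5–4.
Calder beats Arden; loses to Ivery, Ostley, Selby — 1 pairwise win.

1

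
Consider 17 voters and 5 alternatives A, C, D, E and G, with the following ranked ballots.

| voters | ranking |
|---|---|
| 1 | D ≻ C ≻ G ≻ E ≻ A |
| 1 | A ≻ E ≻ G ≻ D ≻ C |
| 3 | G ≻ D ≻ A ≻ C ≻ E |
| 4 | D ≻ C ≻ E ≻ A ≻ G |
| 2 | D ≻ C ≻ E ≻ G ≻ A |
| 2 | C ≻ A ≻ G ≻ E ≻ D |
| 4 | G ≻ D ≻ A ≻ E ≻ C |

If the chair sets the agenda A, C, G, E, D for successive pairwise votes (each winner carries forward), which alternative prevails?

Round 1: A vs C — 8–9, C advances.
Round 2: C vs G — 9–8, C advances.
Round 3: C vs E — 12–5, C advances.
Round 4: C vs D — 2–15, D advances.
D survives the agenda.

D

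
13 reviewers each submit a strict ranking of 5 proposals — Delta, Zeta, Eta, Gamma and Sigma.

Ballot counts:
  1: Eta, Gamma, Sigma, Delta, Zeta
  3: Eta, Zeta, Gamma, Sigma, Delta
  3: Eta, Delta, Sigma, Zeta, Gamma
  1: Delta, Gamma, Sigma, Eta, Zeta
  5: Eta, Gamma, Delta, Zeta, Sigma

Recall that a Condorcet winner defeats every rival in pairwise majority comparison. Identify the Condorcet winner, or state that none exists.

Pairwise majorities:
Delta vs Zeta: Delta, 10–3.
Delta vs Eta: Eta, 12–1.
Delta vs Gamma: 3+1 = 4 for Delta, 9 for Gamma — Gamma by 9–4.
Delta vs Sigma: Delta is ranked higher on 3+1+5 = 9 ballots, Sigma on 4. Delta wins 9–4.
Zeta vs Eta: Eta, 13–0.
Zeta vs Gamma: Gamma wins 7–6.
Zeta vs Sigma: Zeta wins 8–5.
Eta vs Gamma: Eta wins 12–1.
Eta vs Sigma: Eta wins 12–1.
Gamma–Sigma: Gamma 10–3.
Eta wins every pairwise contest, so Eta is the Condorcet winner.

Eta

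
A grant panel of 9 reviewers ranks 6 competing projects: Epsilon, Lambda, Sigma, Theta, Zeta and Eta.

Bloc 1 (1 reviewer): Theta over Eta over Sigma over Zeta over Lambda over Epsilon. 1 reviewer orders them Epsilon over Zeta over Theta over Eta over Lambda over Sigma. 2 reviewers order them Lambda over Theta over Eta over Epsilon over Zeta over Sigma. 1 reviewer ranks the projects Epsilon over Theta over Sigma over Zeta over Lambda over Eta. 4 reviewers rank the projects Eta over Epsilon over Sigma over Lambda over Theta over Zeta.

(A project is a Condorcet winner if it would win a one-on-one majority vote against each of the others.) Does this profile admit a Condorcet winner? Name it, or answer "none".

Check each pair by majority over 9 ballots:
Epsilon vs Lambda: 1+1+4 = 6 for Epsilon, 3 for Lambda — Epsilon by 6–3.
Epsilon vs Sigma: Epsilon is ranked higher on 1+2+1+4 = 8 ballots, Sigma on 1. Epsilon wins 8–1.
Epsilon vs Theta: Epsilon is ranked higher on 1+1+4 = 6 ballots, Theta on 3. Epsilon wins 6–3.
Epsilon vs Zeta: Epsilon is ranked higher on 1+2+1+4 = 8 ballots, Zeta on 1. Epsilon wins 8–1.
Epsilon vs Eta: 2 to 7, Eta.
Lambda vs Sigma: 3 to 6, Sigma.
Lambda vs Theta: Lambda preferred on 2+4 = 6 ballots; Lambda wins 6–3.
Lambda vs Zeta: 6 to 3, Lambda.
Lambda vs Eta: 2+1 = 3 for Lambda, 6 for Eta — Eta by 6–3.
Sigma vs Theta: Sigma preferred on 4 ballots; Theta wins 5–4.
Sigma vs Zeta: Sigma preferred on 1+1+4 = 6 ballots; Sigma wins 6–3.
Sigma vs Eta: Sigma preferred on 1 ballot; Eta wins 8–1.
Theta vs Zeta: 1+2+1+4 = 8 for Theta, 1 for Zeta — Theta by 8–1.
Theta vs Eta: Theta is ranked higher on 1+1+2+1 = 5 ballots, Eta on 4. Theta wins 5–4.
Zeta vs Eta: 2 to 7, Eta.
Each project drops at least one matchup (Epsilon loses to Eta; Lambda loses to Epsilon; Sigma loses to Epsilon; Theta loses to Epsilon; Zeta loses to Epsilon; Eta loses to Theta); the cycle Epsilon > Theta > Eta > Epsilon rules out a Condorcet winner.

none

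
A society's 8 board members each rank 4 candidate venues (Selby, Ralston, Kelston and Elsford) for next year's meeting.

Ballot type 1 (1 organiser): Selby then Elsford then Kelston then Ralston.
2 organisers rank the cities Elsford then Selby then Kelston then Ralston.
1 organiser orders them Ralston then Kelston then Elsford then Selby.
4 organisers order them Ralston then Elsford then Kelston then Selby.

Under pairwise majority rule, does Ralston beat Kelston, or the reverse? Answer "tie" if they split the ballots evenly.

Ballots ranking Ralston above Kelston: 1 + 4 = 5.
Ballots ranking Kelston above Ralston: 8 − 5 = 3.
Ralston wins the head-to-head 5–3.

Ralston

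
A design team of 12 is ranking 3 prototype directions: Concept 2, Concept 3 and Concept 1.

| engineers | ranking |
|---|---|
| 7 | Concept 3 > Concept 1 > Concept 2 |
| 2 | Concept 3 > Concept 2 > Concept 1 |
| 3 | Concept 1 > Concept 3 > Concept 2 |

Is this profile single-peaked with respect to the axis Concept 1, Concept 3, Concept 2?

yes

Axis positions: Concept 1=1, Concept 3=2, Concept 2=3.
Ballot type 1 (peak Concept 3 at position 2): ranking walks positions 2-1-3, expanding outward from the peak — single-peaked.
Ballot type 2 (peak Concept 3 at position 2): ranking walks positions 2-3-1, expanding outward from the peak — single-peaked.
Ballot type 3 (peak Concept 1 at position 1): ranking walks positions 1-2-3, expanding outward from the peak — single-peaked.
Every ranking is single-peaked on this axis.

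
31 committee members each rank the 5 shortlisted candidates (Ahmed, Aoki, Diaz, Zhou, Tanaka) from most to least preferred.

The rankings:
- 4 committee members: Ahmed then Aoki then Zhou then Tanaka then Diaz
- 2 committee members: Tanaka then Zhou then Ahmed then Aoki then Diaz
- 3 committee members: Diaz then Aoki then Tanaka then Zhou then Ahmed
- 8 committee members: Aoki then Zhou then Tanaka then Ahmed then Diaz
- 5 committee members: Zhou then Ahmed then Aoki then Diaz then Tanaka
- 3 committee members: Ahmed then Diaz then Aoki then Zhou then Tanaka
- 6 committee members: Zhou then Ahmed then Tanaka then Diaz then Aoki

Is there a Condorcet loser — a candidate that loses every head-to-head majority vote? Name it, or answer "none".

Diaz

Pairwise majorities:
Ahmed vs Aoki: Ahmed is ranked higher on 4+2+5+3+6 = 20 ballots, Aoki on 11. Ahmed wins 20–11.
Ahmed vs Diaz: Ahmed wins 28–3.
Ahmed vs Zhou: Zhou wins 24–7.
Ahmed vs Tanaka: Ahmed wins 18–13.
Aoki–Diaz: Aoki 19–12.
Aoki vs Zhou: Aoki, 18–13.
Aoki vs Tanaka: Aoki wins 23–8.
Diaz–Zhou: Zhou 25–6.
Diaz vs Tanaka: 11 to 20, Tanaka.
Zhou vs Tanaka: Zhou preferred on 4+8+5+3+6 = 26 ballots; Zhou wins 26–5.
Diaz is beaten in every head-to-head and is the Condorcet loser.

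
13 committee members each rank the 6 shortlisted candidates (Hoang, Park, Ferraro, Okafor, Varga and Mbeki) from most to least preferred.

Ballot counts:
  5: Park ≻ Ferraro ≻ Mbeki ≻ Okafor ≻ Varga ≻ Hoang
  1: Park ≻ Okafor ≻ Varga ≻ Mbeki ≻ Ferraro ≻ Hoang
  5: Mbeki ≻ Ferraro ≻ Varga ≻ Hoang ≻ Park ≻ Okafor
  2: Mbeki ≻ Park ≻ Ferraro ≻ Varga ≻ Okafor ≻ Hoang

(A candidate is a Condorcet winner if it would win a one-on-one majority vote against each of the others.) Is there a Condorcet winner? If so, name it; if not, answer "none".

Head-to-head results (13 committee members):
Hoang vs Park: 5 to 8, Park.
Hoang vs Ferraro: 0 to 13, Ferraro.
Hoang vs Okafor: Hoang preferred on 5 ballots; Okafor wins 8–5.
Hoang vs Varga: Hoang preferred on 0 ballots; Varga wins 13–0.
Hoang vs Mbeki: 0 to 13, Mbeki.
Park vs Ferraro: Park is ranked higher on 5+1+2 = 8 ballots, Ferraro on 5. Park wins 8–5.
Park vs Okafor: 13 to 0, Park.
Park vs Varga: 8 to 5, Park.
Park vs Mbeki: 5+1 = 6 for Park, 7 for Mbeki — Mbeki by 7–6.
Ferraro vs Okafor: Ferraro is ranked higher on 5+5+2 = 12 ballots, Okafor on 1. Ferraro wins 12–1.
Ferraro vs Varga: 12 to 1, Ferraro.
Ferraro vs Mbeki: 5 to 8, Mbeki.
Okafor vs Varga: Okafor preferred on 5+1 = 6 ballots; Varga wins 7–6.
Okafor vs Mbeki: Okafor preferred on 1 ballot; Mbeki wins 12–1.
Varga vs Mbeki: 1 for Varga, 12 for Mbeki — Mbeki by 12–1.
Mbeki beats each of Hoang, Park, Ferraro, Okafor, Varga — Mbeki is the Condorcet winner.

Mbeki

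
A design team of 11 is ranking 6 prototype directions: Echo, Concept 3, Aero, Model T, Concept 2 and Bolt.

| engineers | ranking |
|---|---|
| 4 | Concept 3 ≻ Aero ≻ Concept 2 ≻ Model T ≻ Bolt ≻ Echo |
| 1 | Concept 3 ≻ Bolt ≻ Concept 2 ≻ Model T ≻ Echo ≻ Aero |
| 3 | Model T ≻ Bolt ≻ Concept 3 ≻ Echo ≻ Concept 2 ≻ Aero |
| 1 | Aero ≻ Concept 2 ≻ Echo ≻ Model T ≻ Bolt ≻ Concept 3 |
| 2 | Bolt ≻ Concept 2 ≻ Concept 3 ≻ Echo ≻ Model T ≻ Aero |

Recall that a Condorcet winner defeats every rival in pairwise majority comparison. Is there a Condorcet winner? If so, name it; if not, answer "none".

Check each pair by majority over 11 ballots:
Echo vs Concept 3: Echo preferred on 1 ballot; Concept 3 wins 10–1.
Echo vs Aero: 1+3+2 = 6 for Echo, 5 for Aero — Echo by 6–5.
Echo vs Model T: 3 to 8, Model T.
Echo vs Concept 2: 3 for Echo, 8 for Concept 2 — Concept 2 by 8–3.
Echo vs Bolt: Echo is ranked higher on 1 ballot, Bolt on 10. Bolt wins 10–1.
Concept 3 vs Aero: Concept 3 preferred on 4+1+3+2 = 10 ballots; Concept 3 wins 10–1.
Concept 3 vs Model T: Concept 3 is ranked higher on 4+1+2 = 7 ballots, Model T on 4. Concept 3 wins 7–4.
Concept 3 vs Concept 2: 4+1+3 = 8 for Concept 3, 3 for Concept 2 — Concept 3 by 8–3.
Concept 3 vs Bolt: 5 to 6, Bolt.
Aero vs Model T: Aero preferred on 4+1 = 5 ballots; Model T wins 6–5.
Aero vs Concept 2: 4+1 = 5 for Aero, 6 for Concept 2 — Concept 2 by 6–5.
Aero vs Bolt: Aero is ranked higher on 4+1 = 5 ballots, Bolt on 6. Bolt wins 6–5.
Model T vs Concept 2: Model T is ranked higher on 3 ballots, Concept 2 on 8. Concept 2 wins 8–3.
Model T vs Bolt: 8 to 3, Model T.
Concept 2 vs Bolt: Concept 2 preferred on 4+1 = 5 ballots; Bolt wins 6–5.
Each design drops at least one matchup (Echo loses to Concept 3; Concept 3 loses to Bolt; Aero loses to Echo; Model T loses to Concept 3; Concept 2 loses to Concept 3; Bolt loses to Model T); the cycle Concept 3 beats Model T beats Bolt beats Concept 3 rules out a Condorcet winner.

none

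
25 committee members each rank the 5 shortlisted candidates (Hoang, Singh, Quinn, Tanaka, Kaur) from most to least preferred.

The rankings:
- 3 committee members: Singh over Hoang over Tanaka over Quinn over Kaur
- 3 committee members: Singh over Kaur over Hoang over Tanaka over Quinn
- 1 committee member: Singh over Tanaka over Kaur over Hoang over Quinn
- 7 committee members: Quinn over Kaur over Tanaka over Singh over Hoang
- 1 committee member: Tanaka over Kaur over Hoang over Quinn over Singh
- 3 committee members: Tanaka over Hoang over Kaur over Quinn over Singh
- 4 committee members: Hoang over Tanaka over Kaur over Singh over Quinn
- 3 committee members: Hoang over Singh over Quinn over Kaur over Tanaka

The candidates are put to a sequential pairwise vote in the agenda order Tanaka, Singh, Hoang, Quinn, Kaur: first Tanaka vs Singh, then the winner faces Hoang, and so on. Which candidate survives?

Round 1: Tanaka vs Singh — 15–10, Tanaka advances.
Round 2: Tanaka vs Hoang — 12–13, Hoang advances.
Round 3: Hoang vs Quinn — 18–7, Hoang advances.
Round 4: Hoang vs Kaur — 13–12, Hoang advances.
Hoang survives the agenda.

Hoang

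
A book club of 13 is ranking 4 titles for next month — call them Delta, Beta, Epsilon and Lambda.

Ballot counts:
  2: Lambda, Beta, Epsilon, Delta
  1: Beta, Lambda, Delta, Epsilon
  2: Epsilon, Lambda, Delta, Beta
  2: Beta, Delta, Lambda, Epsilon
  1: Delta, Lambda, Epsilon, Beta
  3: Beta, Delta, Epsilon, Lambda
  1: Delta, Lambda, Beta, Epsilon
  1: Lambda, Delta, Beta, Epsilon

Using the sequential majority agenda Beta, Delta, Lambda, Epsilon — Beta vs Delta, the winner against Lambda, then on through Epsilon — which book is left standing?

Lambda

Round 1: Beta vs Delta — 8–5, Beta advances.
Round 2: Beta vs Lambda — 6–7, Lambda advances.
Round 3: Lambda vs Epsilon — 8–5, Lambda advances.
The agenda winner is Lambda.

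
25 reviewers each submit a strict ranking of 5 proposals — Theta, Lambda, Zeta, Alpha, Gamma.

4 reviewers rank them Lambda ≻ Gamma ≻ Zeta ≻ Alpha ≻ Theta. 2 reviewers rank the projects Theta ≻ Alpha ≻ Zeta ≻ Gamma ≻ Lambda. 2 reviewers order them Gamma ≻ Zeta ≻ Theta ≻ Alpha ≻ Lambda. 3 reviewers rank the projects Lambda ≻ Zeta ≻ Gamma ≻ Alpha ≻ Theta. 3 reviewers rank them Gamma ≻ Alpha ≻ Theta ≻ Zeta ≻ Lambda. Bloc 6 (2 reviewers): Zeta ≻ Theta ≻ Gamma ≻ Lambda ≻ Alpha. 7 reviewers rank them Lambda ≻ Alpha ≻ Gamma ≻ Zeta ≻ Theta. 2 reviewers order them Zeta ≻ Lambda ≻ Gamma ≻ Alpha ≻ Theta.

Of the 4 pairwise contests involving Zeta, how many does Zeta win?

2

Zeta against each rival (25 reviewers):
Zeta vs Theta: 4+2+3+2+7+2 = 20 for Zeta, 5 for Theta — Zeta by 20–5.
Zeta–Lambda: Lambda 14–11.
Zeta vs Alpha: Zeta, 13–12.
Zeta–Gamma: Gamma 16–9.
Zeta beats Theta, Alpha; loses to Lambda, Gamma — 2 pairwise wins.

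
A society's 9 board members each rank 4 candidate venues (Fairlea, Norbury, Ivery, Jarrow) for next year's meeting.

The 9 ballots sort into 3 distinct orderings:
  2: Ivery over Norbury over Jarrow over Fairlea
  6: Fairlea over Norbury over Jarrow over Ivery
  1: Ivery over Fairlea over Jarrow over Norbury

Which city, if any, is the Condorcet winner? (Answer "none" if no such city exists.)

Pairwise majorities:
Fairlea vs Norbury: Fairlea preferred on 6+1 = 7 ballots; Fairlea wins 7–2.
Fairlea vs Ivery: Fairlea preferred on 6 ballots; Fairlea wins 6–3.
Fairlea vs Jarrow: Fairlea is ranked higher on 6+1 = 7 ballots, Jarrow on 2. Fairlea wins 7–2.
Norbury vs Ivery: Norbury preferred on 6 ballots; Norbury wins 6–3.
Norbury vs Jarrow: 8 to 1, Norbury.
Ivery vs Jarrow: 3 to 6, Jarrow.
Fairlea wins every pairwise contest, so Fairlea is the Condorcet winner.

Fairlea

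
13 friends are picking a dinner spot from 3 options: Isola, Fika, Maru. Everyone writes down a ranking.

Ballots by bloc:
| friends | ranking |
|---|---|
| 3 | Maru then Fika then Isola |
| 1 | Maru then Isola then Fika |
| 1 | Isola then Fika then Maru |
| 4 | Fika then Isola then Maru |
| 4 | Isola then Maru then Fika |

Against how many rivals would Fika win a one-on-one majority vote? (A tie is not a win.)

Fika against each rival (13 friends):
Fika vs Isola: Fika preferred on 3+4 = 7 ballots; Fika wins 7–6.
Fika–Maru: Maru 8–5.
Fika beats Isola; loses to Maru — 1 pairwise win.

1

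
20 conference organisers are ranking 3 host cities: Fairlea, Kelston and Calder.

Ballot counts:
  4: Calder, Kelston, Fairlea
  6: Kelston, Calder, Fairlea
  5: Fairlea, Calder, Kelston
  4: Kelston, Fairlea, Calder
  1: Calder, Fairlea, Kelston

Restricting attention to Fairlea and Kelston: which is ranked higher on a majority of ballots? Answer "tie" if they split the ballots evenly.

Kelston

Ballots ranking Fairlea above Kelston: 5 + 1 = 6.
Ballots ranking Kelston above Fairlea: 20 − 6 = 14.
Kelston wins the head-to-head 14–6.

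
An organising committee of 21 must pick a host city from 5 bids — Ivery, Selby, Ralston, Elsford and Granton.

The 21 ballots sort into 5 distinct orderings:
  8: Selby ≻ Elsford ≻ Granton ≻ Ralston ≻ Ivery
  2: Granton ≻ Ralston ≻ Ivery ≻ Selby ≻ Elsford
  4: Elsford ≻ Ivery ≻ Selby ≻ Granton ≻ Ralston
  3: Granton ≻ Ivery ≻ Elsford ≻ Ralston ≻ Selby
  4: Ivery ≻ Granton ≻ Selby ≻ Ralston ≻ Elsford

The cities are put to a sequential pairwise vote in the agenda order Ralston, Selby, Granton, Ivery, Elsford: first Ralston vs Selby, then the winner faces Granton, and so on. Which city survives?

Elsford

Round 1: Ralston vs Selby — 5–16, Selby advances.
Round 2: Selby vs Granton — 12–9, Selby advances.
Round 3: Selby vs Ivery — 8–13, Ivery advances.
Round 4: Ivery vs Elsford — 9–12, Elsford advances.
Elsford survives the agenda.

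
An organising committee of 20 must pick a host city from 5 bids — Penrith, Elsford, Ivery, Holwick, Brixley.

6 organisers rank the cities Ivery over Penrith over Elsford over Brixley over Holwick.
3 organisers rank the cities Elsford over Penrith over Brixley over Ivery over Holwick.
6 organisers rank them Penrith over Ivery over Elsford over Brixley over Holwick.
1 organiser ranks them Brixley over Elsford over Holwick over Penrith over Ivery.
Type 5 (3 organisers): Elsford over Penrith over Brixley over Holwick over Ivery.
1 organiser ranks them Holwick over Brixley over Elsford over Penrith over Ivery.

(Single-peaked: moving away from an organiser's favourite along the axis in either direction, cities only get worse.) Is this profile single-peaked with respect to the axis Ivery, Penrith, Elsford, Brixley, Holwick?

yes

Axis positions: Ivery=1, Penrith=2, Elsford=3, Brixley=4, Holwick=5.
Type 1 (peak Ivery at position 1): ranking walks positions 1-2-3-4-5, expanding outward from the peak — single-peaked.
Type 2 (peak Elsford at position 3): ranking walks positions 3-2-4-1-5, expanding outward from the peak — single-peaked.
Type 3 (peak Penrith at position 2): ranking walks positions 2-1-3-4-5, expanding outward from the peak — single-peaked.
Type 4 (peak Brixley at position 4): ranking walks positions 4-3-5-2-1, expanding outward from the peak — single-peaked.
Type 5 (peak Elsford at position 3): ranking walks positions 3-2-4-5-1, expanding outward from the peak — single-peaked.
Type 6 (peak Holwick at position 5): ranking walks positions 5-4-3-2-1, expanding outward from the peak — single-peaked.
Every ranking is single-peaked on this axis.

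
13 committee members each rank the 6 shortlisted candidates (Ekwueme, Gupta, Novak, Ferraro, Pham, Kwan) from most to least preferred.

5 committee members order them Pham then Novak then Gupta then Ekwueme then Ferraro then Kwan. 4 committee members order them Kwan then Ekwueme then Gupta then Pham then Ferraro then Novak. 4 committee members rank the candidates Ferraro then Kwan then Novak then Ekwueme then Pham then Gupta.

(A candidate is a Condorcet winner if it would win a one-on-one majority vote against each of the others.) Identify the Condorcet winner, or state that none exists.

none

Head-to-head results (13 committee members):
Ekwueme vs Gupta: Ekwueme wins 8–5.
Ekwueme vs Novak: Ekwueme preferred on 4 ballots; Novak wins 9–4.
Ekwueme vs Ferraro: Ekwueme preferred on 5+4 = 9 ballots; Ekwueme wins 9–4.
Ekwueme vs Pham: Ekwueme preferred on 4+4 = 8 ballots; Ekwueme wins 8–5.
Ekwueme vs Kwan: Kwan, 8–5.
Gupta vs Novak: Gupta is ranked higher on 4 ballots, Novak on 9. Novak wins 9–4.
Gupta vs Ferraro: Gupta preferred on 5+4 = 9 ballots; Gupta wins 9–4.
Gupta–Pham: Pham 9–4.
Gupta vs Kwan: 5 to 8, Kwan.
Novak vs Ferraro: Ferraro, 8–5.
Novak vs Pham: 4 for Novak, 9 for Pham — Pham by 9–4.
Novak vs Kwan: Novak preferred on 5 ballots; Kwan wins 8–5.
Ferraro vs Pham: 4 to 9, Pham.
Ferraro vs Kwan: Ferraro wins 9–4.
Pham vs Kwan: Kwan, 8–5.
No candidate is unbeaten: Ekwueme loses to Novak; Gupta loses to Ekwueme; Novak loses to Ferraro; Ferraro loses to Ekwueme; Pham loses to Ekwueme; Kwan loses to Ferraro. In particular Ekwueme → Ferraro → Novak → Ekwueme is a majority cycle — no Condorcet winner exists.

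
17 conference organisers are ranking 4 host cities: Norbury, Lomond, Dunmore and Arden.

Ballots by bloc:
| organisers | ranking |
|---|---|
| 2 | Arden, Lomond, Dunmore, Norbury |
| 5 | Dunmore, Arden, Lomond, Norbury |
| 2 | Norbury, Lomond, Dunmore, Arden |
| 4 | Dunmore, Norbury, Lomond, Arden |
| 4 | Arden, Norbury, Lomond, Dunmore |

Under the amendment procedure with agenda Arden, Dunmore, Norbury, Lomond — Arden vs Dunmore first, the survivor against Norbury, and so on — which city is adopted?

Round 1: Arden vs Dunmore — 6–11, Dunmore advances.
Round 2: Dunmore vs Norbury — 11–6, Dunmore advances.
Round 3: Dunmore vs Lomond — 9–8, Dunmore advances.
Dunmore survives the agenda.

Dunmore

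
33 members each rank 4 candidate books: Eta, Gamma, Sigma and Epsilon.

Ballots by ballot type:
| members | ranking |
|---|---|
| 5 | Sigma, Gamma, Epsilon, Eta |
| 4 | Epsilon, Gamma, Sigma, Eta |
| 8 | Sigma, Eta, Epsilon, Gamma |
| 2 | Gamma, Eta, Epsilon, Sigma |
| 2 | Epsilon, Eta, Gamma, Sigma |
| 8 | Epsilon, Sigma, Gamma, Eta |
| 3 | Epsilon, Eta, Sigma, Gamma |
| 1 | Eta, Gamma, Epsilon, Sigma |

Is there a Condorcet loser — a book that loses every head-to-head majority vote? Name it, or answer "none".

Eta

Pairwise majorities:
Eta vs Gamma: 14 to 19, Gamma.
Eta–Sigma: Sigma 25–8.
Eta vs Epsilon: 11 to 22, Epsilon.
Gamma vs Sigma: 4+2+2+1 = 9 for Gamma, 24 for Sigma — Sigma by 24–9.
Gamma–Epsilon: Epsilon 25–8.
Sigma–Epsilon: Epsilon 20–13.
Eta is beaten in every head-to-head and is the Condorcet loser.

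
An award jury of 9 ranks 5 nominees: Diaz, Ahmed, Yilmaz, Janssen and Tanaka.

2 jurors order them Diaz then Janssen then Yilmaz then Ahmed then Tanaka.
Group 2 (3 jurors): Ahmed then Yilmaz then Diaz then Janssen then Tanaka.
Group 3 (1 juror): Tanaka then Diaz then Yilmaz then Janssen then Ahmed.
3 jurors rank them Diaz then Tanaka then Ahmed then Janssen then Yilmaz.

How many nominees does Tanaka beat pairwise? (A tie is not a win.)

Tanaka against each rival (9 jurors):
Tanaka vs Diaz: 1 for Tanaka, 8 for Diaz — Diaz by 8–1.
Tanaka vs Ahmed: Ahmed wins 5–4.
Tanaka–Yilmaz: Yilmaz 5–4.
Tanaka–Janssen: Janssen 5–4.
Tanaka beats no one; loses to Diaz, Ahmed, Yilmaz, Janssen — 0 pairwise wins.

0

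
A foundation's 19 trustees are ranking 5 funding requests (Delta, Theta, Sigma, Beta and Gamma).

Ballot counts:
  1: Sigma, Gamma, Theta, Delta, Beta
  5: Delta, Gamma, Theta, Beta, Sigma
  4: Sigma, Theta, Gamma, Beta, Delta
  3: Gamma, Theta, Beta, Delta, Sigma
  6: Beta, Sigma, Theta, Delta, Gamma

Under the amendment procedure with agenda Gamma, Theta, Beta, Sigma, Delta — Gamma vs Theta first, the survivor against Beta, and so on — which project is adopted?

Sigma

Round 1: Gamma vs Theta — 9–10, Theta advances.
Round 2: Theta vs Beta — 13–6, Theta advances.
Round 3: Theta vs Sigma — 8–11, Sigma advances.
Round 4: Sigma vs Delta — 11–8, Sigma advances.
The agenda winner is Sigma.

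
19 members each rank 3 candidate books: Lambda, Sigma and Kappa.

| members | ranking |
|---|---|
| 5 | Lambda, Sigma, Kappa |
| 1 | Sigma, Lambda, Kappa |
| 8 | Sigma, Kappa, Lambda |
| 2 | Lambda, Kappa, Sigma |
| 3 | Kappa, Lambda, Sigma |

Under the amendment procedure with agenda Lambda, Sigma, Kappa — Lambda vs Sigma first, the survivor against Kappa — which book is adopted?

Kappa

Round 1: Lambda vs Sigma — 10–9, Lambda advances.
Round 2: Lambda vs Kappa — 8–11, Kappa advances.
Kappa survives the agenda.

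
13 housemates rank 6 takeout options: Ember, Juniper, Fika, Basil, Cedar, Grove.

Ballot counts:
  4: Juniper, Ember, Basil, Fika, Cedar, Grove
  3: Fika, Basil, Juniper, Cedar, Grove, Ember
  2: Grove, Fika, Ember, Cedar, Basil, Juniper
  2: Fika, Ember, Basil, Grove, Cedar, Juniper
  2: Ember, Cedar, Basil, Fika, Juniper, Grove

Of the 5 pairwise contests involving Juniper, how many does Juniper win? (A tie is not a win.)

Juniper against each rival (13 friends):
Juniper vs Ember: Juniper preferred on 4+3 = 7 ballots; Juniper wins 7–6.
Juniper vs Fika: 4 for Juniper, 9 for Fika — Fika by 9–4.
Juniper vs Basil: Basil wins 9–4.
Juniper vs Cedar: Juniper wins 7–6.
Juniper vs Grove: Juniper wins 9–4.
Juniper beats Ember, Cedar, Grove; loses to Fika, Basil — 3 pairwise wins.

3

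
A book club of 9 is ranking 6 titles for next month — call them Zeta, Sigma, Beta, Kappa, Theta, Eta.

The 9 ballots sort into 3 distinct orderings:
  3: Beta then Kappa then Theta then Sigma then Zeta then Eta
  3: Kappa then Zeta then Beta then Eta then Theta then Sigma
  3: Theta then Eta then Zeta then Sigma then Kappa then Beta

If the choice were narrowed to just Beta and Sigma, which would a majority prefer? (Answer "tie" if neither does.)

Ballots ranking Beta above Sigma: 3 + 3 = 6.
Ballots ranking Sigma above Beta: 9 − 6 = 3.
Beta wins the head-to-head 6–3.

Beta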